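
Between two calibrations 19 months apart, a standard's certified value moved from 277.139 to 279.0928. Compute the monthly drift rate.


rate = (v2 - v1) / months
= (279.0928 - 277.139) / 19
= 1.9538 / 19
= 0.1028

0.1028


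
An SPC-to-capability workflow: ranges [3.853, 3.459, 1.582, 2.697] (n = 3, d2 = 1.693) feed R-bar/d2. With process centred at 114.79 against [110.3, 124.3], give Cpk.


R_bar = (3.853 + 3.459 + 1.582 + 2.697) / 4 = 2.89775
sigma = R_bar / d2 = 2.89775 / 1.693 = 1.7116066
Cp = (USL - LSL)/(6*sigma) = (124.3 - 110.3)/(6*1.7116066) = 1.3632
Cpu = (124.3 - 114.79)/(3*1.7116066) = 1.8521
Cpl = (114.79 - 110.3)/(3*1.7116066) = 0.8744
Cpk = min(Cpu, Cpl) = 0.8744

0.8744


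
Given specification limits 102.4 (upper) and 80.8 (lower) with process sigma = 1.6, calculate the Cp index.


Cp = (USL - LSL) / (6 * sigma)
= (102.4 - 80.8) / (6 * 1.6)
= 21.6000 / 9.6000
= 2.2500

2.2500


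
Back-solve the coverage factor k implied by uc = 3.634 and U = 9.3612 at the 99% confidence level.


k = U / uc
k = 9.3612 / 3.634
k = 2.576

2.576


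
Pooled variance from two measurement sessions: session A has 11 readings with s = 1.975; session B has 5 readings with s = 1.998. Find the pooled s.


s_p = sqrt(((n1-1)*s1^2 + (n2-1)*s2^2) / (n1+n2-2))
numerator = (11-1)*1.975^2 + (5-1)*1.998^2 = 39.00625 + 15.968016 = 54.974266
denominator = 11 + 5 - 2 = 14
s_p^2 = 54.974266 / 14 = 3.9267333
s_p = sqrt(3.9267333) = 1.9816

1.9816


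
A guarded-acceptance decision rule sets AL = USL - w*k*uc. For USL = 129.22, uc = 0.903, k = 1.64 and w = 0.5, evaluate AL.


U = k * uc = 1.64 * 0.903 = 1.48092
guard band g = w * U = 0.5 * 1.48092 = 0.74046
AL = USL - g = 129.22 - 0.74046
AL = 128.4795

128.4795


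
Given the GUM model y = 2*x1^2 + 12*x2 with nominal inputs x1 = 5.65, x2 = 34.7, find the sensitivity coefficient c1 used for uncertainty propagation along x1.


y = 2*x1^2 + 12*x2
dy/dx1 = 2*2*x1
Evaluate at x1 = 5.65: c1 = 4 * 5.65
c1 = 22.6000

22.6000


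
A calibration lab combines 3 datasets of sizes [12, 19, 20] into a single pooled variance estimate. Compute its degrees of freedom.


nu = sum_i (n_i - 1)
nu = ((12 - 1) + (19 - 1) + (20 - 1))
nu = 11 + 18 + 19
nu = 48

48


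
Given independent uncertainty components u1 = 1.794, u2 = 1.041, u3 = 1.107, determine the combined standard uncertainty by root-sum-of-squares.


uc = sqrt(1.794^2 + 1.041^2 + 1.107^2)
uc = sqrt(5.527566)
uc = 2.3511

2.3511


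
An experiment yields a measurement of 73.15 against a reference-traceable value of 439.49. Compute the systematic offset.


Systematic error = measured - true
= 73.15 - 439.49
= -366.3400

-366.3400


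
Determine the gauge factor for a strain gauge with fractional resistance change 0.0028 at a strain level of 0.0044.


GF = (dR/R) / epsilon
= 0.0028 / 0.0044
= 0.6364

0.6364


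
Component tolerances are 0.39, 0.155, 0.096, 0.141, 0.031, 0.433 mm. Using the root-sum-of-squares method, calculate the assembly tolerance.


RSS = sqrt(0.39^2 + 0.155^2 + 0.096^2 + 0.141^2 + 0.031^2 + 0.433^2)
= sqrt(0.393672)
= 0.6274

0.6274


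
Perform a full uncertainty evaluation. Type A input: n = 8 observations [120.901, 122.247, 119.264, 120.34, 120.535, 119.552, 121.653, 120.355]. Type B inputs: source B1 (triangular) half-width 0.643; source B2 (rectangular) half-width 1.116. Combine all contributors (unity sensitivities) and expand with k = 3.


mean = (120.901 + 122.247 + 119.264 + 120.34 + 120.535 + 119.552 + 121.653 + 120.355) / 8 = 120.605875
s = sqrt(sum((x - mean)^2)/(n-1)) = 0.99475718
u_A = s / sqrt(n) = 0.99475718 / sqrt(8) = 0.35169977
u_B1 = 0.643 / sqrt(6) = 0.26250365
u_B2 = 1.116 / sqrt(3) = 0.6443229
uc = sqrt(0.35169977^2 + 0.26250365^2 + 0.6443229^2) = 0.77958508
U = k * uc = 3 * 0.77958508
U = 2.3388

2.3388


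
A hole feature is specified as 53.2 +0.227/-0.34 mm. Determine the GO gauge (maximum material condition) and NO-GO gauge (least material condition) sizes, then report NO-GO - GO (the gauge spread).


GO = nominal - lower_tol (smallest hole = maximum material condition)
GO = 53.2 - 0.34 = 52.86
NO-GO = nominal + upper_tol (largest hole = least material condition)
NO-GO = 53.2 + 0.227 = 53.427
spread = NO-GO - GO = 53.427 - 52.86 = 0.5670

0.5670


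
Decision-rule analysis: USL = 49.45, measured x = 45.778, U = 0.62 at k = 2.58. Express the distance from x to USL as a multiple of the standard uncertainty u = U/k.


u = U / k = 0.62 / 2.58 = 0.24031008
margin = |USL - x| = |49.45 - 45.778| = 3.672
z = margin / u = 3.672 / 0.24031008
z = 15.2803

15.2803


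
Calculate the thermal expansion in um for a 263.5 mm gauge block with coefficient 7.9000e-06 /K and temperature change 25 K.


dL = L * alpha * dT
= 263.5 * 7.9000e-06 * 25
= 0.0520412 mm
dL_um = 0.0520412 * 1000 = 52.0412 um

52.0412


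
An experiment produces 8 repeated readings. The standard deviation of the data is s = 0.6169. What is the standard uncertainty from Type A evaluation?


u_A = s / sqrt(n)
u_A = 0.6169 / sqrt(8)
u_A = 0.6169 / 2.8284271
u_A = 0.2181

0.2181


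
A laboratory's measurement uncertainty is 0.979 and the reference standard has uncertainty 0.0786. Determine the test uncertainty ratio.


TUR = u_lab / u_ref
= 0.979 / 0.0786
= 12.4555

12.4555


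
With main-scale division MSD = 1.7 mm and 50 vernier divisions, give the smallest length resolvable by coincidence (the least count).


LC = MSD / n_div
= 1.7 / 50
= 0.0340

0.0340


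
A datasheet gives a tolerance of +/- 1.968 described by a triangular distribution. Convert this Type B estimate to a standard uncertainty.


u_B = half_width / sqrt(6)
u_B = 1.968 / 2.4494897
u_B = 0.8034

0.8034


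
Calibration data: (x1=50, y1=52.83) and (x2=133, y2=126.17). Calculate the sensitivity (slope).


slope = (y2 - y1) / (x2 - x1)
= (126.17 - 52.83) / (133 - 50)
= 73.3400 / 83
= 0.8836

0.8836


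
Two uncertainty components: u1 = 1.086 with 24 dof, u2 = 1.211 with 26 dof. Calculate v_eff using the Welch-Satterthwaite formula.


uc = sqrt(u1^2 + u2^2) = sqrt(1.086^2 + 1.211^2) = 1.6266275
v_eff = uc^4 / (u1^4/v1 + u2^4/v2)
= 1.6266275^4 / (1.086^4/24 + 1.211^4/26)
= 7.0008769 / 0.1406759
v_eff = 49.7660

49.7660


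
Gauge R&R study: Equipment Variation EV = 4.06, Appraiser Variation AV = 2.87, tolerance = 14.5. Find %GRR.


GRR = sqrt(EV^2 + AV^2) = sqrt(4.06^2 + 2.87^2) = 4.9719714
%GRR = GRR / tol * 100 = 4.9719714 / 14.5 * 100
%GRR = 34.2895

34.2895


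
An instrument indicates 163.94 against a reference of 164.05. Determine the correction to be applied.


Correction = standard - reading
= 164.05 - 163.94
= 0.1100

0.1100


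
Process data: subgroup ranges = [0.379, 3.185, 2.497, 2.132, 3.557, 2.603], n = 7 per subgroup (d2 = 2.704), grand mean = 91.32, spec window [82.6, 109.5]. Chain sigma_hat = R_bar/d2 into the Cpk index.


R_bar = (0.379 + 3.185 + 2.497 + 2.132 + 3.557 + 2.603) / 6 = 2.3921667
sigma = R_bar / d2 = 2.3921667 / 2.704 = 0.88467703
Cp = (USL - LSL)/(6*sigma) = (109.5 - 82.6)/(6*0.88467703) = 5.0678
Cpu = (109.5 - 91.32)/(3*0.88467703) = 6.8500
Cpl = (91.32 - 82.6)/(3*0.88467703) = 3.2856
Cpk = min(Cpu, Cpl) = 3.2856

3.2856


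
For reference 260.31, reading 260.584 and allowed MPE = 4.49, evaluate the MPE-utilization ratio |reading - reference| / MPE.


e = indication - reference = 260.584 - 260.31 = 0.2740
|e| = 0.2740
ratio = |e| / MPE = 0.2740 / 4.49
ratio = 0.0610

0.0610


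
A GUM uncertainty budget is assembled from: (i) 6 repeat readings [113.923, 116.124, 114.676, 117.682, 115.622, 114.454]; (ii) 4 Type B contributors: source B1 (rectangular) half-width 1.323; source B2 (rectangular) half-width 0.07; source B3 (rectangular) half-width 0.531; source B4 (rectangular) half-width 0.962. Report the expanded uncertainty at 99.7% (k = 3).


mean = (113.923 + 116.124 + 114.676 + 117.682 + 115.622 + 114.454) / 6 = 115.4135
s = sqrt(sum((x - mean)^2)/(n-1)) = 1.3697088
u_A = s / sqrt(n) = 1.3697088 / sqrt(6) = 0.55918128
u_B1 = 1.323 / sqrt(3) = 0.76383441
u_B2 = 0.07 / sqrt(3) = 0.040414519
u_B3 = 0.531 / sqrt(3) = 0.30657299
u_B4 = 0.962 / sqrt(3) = 0.55541096
uc = sqrt(0.55918128^2 + 0.76383441^2 + 0.040414519^2 + 0.30657299^2 + 0.55541096^2) = 1.1402756
U = k * uc = 3 * 1.1402756
U = 3.4208

3.4208


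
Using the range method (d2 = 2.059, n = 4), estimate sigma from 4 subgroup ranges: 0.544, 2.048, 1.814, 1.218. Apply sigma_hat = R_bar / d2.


R_bar = (0.544 + 2.048 + 1.814 + 1.218) / 4
R_bar = 5.624 / 4 = 1.406
sigma_hat = R_bar / d2 = 1.406 / 2.059 = 0.6829

0.6829


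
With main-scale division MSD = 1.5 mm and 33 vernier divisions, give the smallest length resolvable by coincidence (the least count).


LC = MSD / n_div
= 1.5 / 33
= 0.0455

0.0455


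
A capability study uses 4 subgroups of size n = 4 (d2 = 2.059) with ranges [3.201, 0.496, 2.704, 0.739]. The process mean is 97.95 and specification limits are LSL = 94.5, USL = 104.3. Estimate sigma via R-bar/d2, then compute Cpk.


R_bar = (3.201 + 0.496 + 2.704 + 0.739) / 4 = 1.785
sigma = R_bar / d2 = 1.785 / 2.059 = 0.86692569
Cp = (USL - LSL)/(6*sigma) = (104.3 - 94.5)/(6*0.86692569) = 1.8841
Cpu = (104.3 - 97.95)/(3*0.86692569) = 2.4416
Cpl = (97.95 - 94.5)/(3*0.86692569) = 1.3265
Cpk = min(Cpu, Cpl) = 1.3265

1.3265


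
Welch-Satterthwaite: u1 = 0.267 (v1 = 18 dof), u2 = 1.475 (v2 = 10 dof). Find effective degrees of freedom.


uc = sqrt(u1^2 + u2^2) = sqrt(0.267^2 + 1.475^2) = 1.498971
v_eff = uc^4 / (u1^4/v1 + u2^4/v2)
= 1.498971^4 / (0.267^4/18 + 1.475^4/10)
= 5.0486228 / 0.47361675
v_eff = 10.6597

10.6597


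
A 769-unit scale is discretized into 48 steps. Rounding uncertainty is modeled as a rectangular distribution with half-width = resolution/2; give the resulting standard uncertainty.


resolution = range / divisions
resolution = 769 / 48 = 16.020833
u_res = resolution / (2*sqrt(3))
u_res = 16.020833 / 3.4641016
u_res = 4.6248

4.6248


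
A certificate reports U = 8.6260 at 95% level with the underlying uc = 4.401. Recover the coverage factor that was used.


k = U / uc
k = 8.6260 / 4.401
k = 1.96

1.96


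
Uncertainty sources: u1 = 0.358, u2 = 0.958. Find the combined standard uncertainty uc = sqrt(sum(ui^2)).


uc = sqrt(0.358^2 + 0.958^2)
uc = sqrt(1.045928)
uc = 1.0227

1.0227


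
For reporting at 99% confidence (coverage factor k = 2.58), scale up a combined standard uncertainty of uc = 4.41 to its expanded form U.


U = k * uc
U = 2.58 * 4.41
U = 11.3778

11.3778


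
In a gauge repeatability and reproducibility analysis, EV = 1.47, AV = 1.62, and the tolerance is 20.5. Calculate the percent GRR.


GRR = sqrt(EV^2 + AV^2) = sqrt(1.47^2 + 1.62^2) = 2.1875329
%GRR = GRR / tol * 100 = 2.1875329 / 20.5 * 100
%GRR = 10.6709

10.6709


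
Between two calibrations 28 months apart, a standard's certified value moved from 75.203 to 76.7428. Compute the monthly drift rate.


rate = (v2 - v1) / months
= (76.7428 - 75.203) / 28
= 1.5398 / 28
= 0.0550

0.0550


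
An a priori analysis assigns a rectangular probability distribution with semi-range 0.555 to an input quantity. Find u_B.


u_B = half_width / sqrt(3)
u_B = 0.555 / 1.7320508
u_B = 0.3204

0.3204


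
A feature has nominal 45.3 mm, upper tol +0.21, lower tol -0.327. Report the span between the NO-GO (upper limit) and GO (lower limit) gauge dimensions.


GO = nominal - lower_tol (smallest hole = maximum material condition)
GO = 45.3 - 0.327 = 44.973
NO-GO = nominal + upper_tol (largest hole = least material condition)
NO-GO = 45.3 + 0.21 = 45.51
spread = NO-GO - GO = 45.51 - 44.973 = 0.5370

0.5370


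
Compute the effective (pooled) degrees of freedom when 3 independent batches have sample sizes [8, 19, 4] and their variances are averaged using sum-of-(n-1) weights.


nu = sum_i (n_i - 1)
nu = ((8 - 1) + (19 - 1) + (4 - 1))
nu = 7 + 18 + 3
nu = 28

28


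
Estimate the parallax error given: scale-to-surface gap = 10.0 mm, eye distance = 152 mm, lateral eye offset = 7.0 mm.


error = h * offset / d
= 10.0 * 7.0 / 152
= 0.4605

0.4605


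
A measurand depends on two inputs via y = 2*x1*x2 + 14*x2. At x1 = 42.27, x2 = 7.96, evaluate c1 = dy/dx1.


y = 2*x1*x2 + 14*x2
dy/dx1 = 2*x2
Evaluate at x2 = 7.96: c1 = 2 * 7.96
c1 = 15.9200

15.9200


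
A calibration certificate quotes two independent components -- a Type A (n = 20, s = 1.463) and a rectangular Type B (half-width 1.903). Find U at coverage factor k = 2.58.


u_A = s / sqrt(n) = 1.463 / sqrt(20) = 0.32713675
u_B = half_width / sqrt(3) = 1.903 / sqrt(3) = 1.0986976
uc = sqrt(u_A^2 + u_B^2) = sqrt(0.32713675^2 + 1.0986976^2) = 1.1463659
U = k * uc = 2.58 * 1.1463659
U = 2.9576

2.9576


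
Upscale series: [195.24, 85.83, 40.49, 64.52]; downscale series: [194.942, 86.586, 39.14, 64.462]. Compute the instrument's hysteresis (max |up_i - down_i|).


|195.24 - 194.942| = 0.2980
|85.83 - 86.586| = 0.7560
|40.49 - 39.14| = 1.3500
|64.52 - 64.462| = 0.0580
hysteresis = max(diffs) = 1.3500

1.3500


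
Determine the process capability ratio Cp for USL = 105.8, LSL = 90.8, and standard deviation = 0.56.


Cp = (USL - LSL) / (6 * sigma)
= (105.8 - 90.8) / (6 * 0.56)
= 15.0000 / 3.3600
= 4.4643

4.4643


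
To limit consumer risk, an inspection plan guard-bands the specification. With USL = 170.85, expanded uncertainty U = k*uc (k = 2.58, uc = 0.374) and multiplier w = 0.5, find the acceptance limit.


U = k * uc = 2.58 * 0.374 = 0.96492
guard band g = w * U = 0.5 * 0.96492 = 0.48246
AL = USL - g = 170.85 - 0.48246
AL = 170.3675

170.3675


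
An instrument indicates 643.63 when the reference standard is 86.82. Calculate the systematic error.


Systematic error = measured - true
= 643.63 - 86.82
= 556.8100

556.8100


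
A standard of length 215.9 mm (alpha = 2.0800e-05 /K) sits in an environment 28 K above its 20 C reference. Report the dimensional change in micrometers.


dL = L * alpha * dT
= 215.9 * 2.0800e-05 * 28
= 0.1257402 mm
dL_um = 0.1257402 * 1000 = 125.7402 um

125.7402


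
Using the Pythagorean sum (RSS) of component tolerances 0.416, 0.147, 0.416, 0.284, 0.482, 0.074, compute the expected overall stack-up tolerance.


RSS = sqrt(0.416^2 + 0.147^2 + 0.416^2 + 0.284^2 + 0.482^2 + 0.074^2)
= sqrt(0.686177)
= 0.8284

0.8284


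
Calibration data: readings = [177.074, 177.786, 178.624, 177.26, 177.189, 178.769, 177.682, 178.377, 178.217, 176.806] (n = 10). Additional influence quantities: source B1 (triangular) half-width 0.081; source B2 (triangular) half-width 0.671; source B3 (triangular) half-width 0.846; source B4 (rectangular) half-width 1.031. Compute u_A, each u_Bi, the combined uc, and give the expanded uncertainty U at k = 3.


mean = (177.074 + 177.786 + 178.624 + 177.26 + 177.189 + 178.769 + 177.682 + 178.377 + 178.217 + 176.806) / 10 = 177.7784
s = sqrt(sum((x - mean)^2)/(n-1)) = 0.69235848
u_A = s / sqrt(n) = 0.69235848 / sqrt(10) = 0.21894298
u_B1 = 0.081 / sqrt(6) = 0.033068112
u_B2 = 0.671 / sqrt(6) = 0.2739346
u_B3 = 0.846 / sqrt(6) = 0.34537805
u_B4 = 1.031 / sqrt(3) = 0.59524813
uc = sqrt(0.21894298^2 + 0.033068112^2 + 0.2739346^2 + 0.34537805^2 + 0.59524813^2) = 0.7730951
U = k * uc = 3 * 0.7730951
U = 2.3193

2.3193


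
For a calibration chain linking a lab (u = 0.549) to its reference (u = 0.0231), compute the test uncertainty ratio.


TUR = u_lab / u_ref
= 0.549 / 0.0231
= 23.7662

23.7662


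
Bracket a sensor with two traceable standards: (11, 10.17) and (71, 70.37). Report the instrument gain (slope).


slope = (y2 - y1) / (x2 - x1)
= (70.37 - 10.17) / (71 - 11)
= 60.2000 / 60
= 1.0033

1.0033


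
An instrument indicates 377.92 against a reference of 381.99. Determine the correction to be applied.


Correction = standard - reading
= 381.99 - 377.92
= 4.0700

4.0700


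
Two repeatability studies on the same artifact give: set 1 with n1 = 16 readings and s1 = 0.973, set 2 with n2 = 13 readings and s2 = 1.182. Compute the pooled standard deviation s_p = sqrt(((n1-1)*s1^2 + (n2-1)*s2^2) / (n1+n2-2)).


s_p = sqrt(((n1-1)*s1^2 + (n2-1)*s2^2) / (n1+n2-2))
numerator = (16-1)*0.973^2 + (13-1)*1.182^2 = 14.200935 + 16.765488 = 30.966423
denominator = 16 + 13 - 2 = 27
s_p^2 = 30.966423 / 27 = 1.1469046
s_p = sqrt(1.1469046) = 1.0709

1.0709


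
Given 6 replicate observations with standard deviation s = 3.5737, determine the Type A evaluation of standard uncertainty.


u_A = s / sqrt(n)
u_A = 3.5737 / sqrt(6)
u_A = 3.5737 / 2.4494897
u_A = 1.4590

1.4590


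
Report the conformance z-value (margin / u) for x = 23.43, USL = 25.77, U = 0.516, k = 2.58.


u = U / k = 0.516 / 2.58 = 0.2
margin = |USL - x| = |25.77 - 23.43| = 2.34
z = margin / u = 2.34 / 0.2
z = 11.7000

11.7000


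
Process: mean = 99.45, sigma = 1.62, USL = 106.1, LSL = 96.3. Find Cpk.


Cpu = (USL - mean) / (3*sigma) = (106.1 - 99.45) / (3*1.62) = 1.3683
Cpl = (mean - LSL) / (3*sigma) = (99.45 - 96.3) / (3*1.62) = 0.6481
Cpk = min(Cpu, Cpl) = 0.6481

0.6481


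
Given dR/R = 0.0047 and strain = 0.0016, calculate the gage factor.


GF = (dR/R) / epsilon
= 0.0047 / 0.0016
= 2.9375

2.9375


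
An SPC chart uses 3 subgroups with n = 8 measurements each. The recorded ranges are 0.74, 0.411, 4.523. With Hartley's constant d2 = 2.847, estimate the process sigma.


R_bar = (0.74 + 0.411 + 4.523) / 3
R_bar = 5.674 / 3 = 1.8913333
sigma_hat = R_bar / d2 = 1.8913333 / 2.847 = 0.6643

0.6643


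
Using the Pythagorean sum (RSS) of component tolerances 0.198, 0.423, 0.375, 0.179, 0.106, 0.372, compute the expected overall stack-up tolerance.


RSS = sqrt(0.198^2 + 0.423^2 + 0.375^2 + 0.179^2 + 0.106^2 + 0.372^2)
= sqrt(0.540419)
= 0.7351

0.7351


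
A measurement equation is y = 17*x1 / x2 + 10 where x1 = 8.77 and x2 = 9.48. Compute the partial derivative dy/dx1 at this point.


y = 17*x1 / x2 + 10
dy/dx1 = 17/x2
Evaluate at x2 = 9.48: c1 = 17 / 9.48
c1 = 1.7932

1.7932


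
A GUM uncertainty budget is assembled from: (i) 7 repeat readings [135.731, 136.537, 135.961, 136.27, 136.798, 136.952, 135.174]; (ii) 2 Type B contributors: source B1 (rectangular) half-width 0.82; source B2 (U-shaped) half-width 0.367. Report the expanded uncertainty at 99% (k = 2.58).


mean = (135.731 + 136.537 + 135.961 + 136.27 + 136.798 + 136.952 + 135.174) / 7 = 136.2032857
s = sqrt(sum((x - mean)^2)/(n-1)) = 0.62865722
u_A = s / sqrt(n) = 0.62865722 / sqrt(7) = 0.23761009
u_B1 = 0.82 / sqrt(3) = 0.47342722
u_B2 = 0.367 / sqrt(2) = 0.25950819
uc = sqrt(0.23761009^2 + 0.47342722^2 + 0.25950819^2) = 0.58986133
U = k * uc = 2.58 * 0.58986133
U = 1.5218

1.5218


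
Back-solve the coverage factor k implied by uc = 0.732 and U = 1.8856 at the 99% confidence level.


k = U / uc
k = 1.8856 / 0.732
k = 2.576

2.576


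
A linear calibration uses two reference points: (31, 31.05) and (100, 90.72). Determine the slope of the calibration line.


slope = (y2 - y1) / (x2 - x1)
= (90.72 - 31.05) / (100 - 31)
= 59.6700 / 69
= 0.8648

0.8648


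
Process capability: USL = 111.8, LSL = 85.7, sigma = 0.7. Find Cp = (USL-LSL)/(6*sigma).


Cp = (USL - LSL) / (6 * sigma)
= (111.8 - 85.7) / (6 * 0.7)
= 26.1000 / 4.2000
= 6.2143

6.2143


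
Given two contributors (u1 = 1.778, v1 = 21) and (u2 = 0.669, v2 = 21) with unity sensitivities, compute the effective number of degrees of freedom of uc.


uc = sqrt(u1^2 + u2^2) = sqrt(1.778^2 + 0.669^2) = 1.899696
v_eff = uc^4 / (u1^4/v1 + u2^4/v2)
= 1.899696^4 / (1.778^4/21 + 0.669^4/21)
= 13.023761 / 0.48542988
v_eff = 26.8293

26.8293


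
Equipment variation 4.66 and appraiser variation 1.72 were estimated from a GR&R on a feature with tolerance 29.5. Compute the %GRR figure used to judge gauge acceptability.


GRR = sqrt(EV^2 + AV^2) = sqrt(4.66^2 + 1.72^2) = 4.967293
%GRR = GRR / tol * 100 = 4.967293 / 29.5 * 100
%GRR = 16.8383

16.8383


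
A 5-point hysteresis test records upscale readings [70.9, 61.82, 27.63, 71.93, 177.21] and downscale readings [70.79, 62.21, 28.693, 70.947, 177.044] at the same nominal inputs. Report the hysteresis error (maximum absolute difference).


|70.9 - 70.79| = 0.1100
|61.82 - 62.21| = 0.3900
|27.63 - 28.693| = 1.0630
|71.93 - 70.947| = 0.9830
|177.21 - 177.044| = 0.1660
hysteresis = max(diffs) = 1.0630

1.0630


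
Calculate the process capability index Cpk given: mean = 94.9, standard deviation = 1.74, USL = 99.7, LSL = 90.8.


Cpu = (USL - mean) / (3*sigma) = (99.7 - 94.9) / (3*1.74) = 0.9195
Cpl = (mean - LSL) / (3*sigma) = (94.9 - 90.8) / (3*1.74) = 0.7854
Cpk = min(Cpu, Cpl) = 0.7854

0.7854


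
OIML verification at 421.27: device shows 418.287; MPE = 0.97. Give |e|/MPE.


e = indication - reference = 418.287 - 421.27 = -2.9830
|e| = 2.9830
ratio = |e| / MPE = 2.9830 / 0.97
ratio = 3.0753

3.0753


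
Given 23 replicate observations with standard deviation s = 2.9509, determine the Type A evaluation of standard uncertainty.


u_A = s / sqrt(n)
u_A = 2.9509 / sqrt(23)
u_A = 2.9509 / 4.7958315
u_A = 0.6153

0.6153


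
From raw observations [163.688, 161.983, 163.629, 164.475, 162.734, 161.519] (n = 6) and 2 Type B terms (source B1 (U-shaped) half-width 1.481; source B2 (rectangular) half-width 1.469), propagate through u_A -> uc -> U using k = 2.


mean = (163.688 + 161.983 + 163.629 + 164.475 + 162.734 + 161.519) / 6 = 163.0046667
s = sqrt(sum((x - mean)^2)/(n-1)) = 1.1263113
u_A = s / sqrt(n) = 1.1263113 / sqrt(6) = 0.45981466
u_B1 = 1.481 / sqrt(2) = 1.0472251
u_B2 = 1.469 / sqrt(3) = 0.84812755
uc = sqrt(0.45981466^2 + 1.0472251^2 + 0.84812755^2) = 1.4238786
U = k * uc = 2 * 1.4238786
U = 2.8478

2.8478


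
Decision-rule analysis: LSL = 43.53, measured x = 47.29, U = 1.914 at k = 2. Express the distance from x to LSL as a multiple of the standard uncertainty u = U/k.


u = U / k = 1.914 / 2 = 0.957
margin = |LSL - x| = |43.53 - 47.29| = 3.76
z = margin / u = 3.76 / 0.957
z = 3.9289

3.9289


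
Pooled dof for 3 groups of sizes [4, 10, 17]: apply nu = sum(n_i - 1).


nu = sum_i (n_i - 1)
nu = ((4 - 1) + (10 - 1) + (17 - 1))
nu = 3 + 9 + 16
nu = 28

28


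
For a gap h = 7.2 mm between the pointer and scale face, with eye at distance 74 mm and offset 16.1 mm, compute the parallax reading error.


error = h * offset / d
= 7.2 * 16.1 / 74
= 1.5665

1.5665


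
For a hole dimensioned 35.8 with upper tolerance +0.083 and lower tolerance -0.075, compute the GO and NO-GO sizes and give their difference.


GO = nominal - lower_tol (smallest hole = maximum material condition)
GO = 35.8 - 0.075 = 35.725
NO-GO = nominal + upper_tol (largest hole = least material condition)
NO-GO = 35.8 + 0.083 = 35.883
spread = NO-GO - GO = 35.883 - 35.725 = 0.1580

0.1580


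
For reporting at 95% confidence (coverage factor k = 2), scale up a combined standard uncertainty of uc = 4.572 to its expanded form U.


U = k * uc
U = 2 * 4.572
U = 9.1440

9.1440


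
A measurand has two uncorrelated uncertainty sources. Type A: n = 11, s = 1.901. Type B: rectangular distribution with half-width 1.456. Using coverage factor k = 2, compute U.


u_A = s / sqrt(n) = 1.901 / sqrt(11) = 0.57317307
u_B = half_width / sqrt(3) = 1.456 / sqrt(3) = 0.84062199
uc = sqrt(u_A^2 + u_B^2) = sqrt(0.57317307^2 + 0.84062199^2) = 1.0174344
U = k * uc = 2 * 1.0174344
U = 2.0349

2.0349


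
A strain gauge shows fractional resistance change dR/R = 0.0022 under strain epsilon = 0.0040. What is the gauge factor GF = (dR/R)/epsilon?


GF = (dR/R) / epsilon
= 0.0022 / 0.0040
= 0.5500

0.5500


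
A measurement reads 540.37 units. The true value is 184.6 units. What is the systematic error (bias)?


Systematic error = measured - true
= 540.37 - 184.6
= 355.7700

355.7700


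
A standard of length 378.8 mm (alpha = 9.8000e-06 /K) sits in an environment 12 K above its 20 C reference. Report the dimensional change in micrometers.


dL = L * alpha * dT
= 378.8 * 9.8000e-06 * 12
= 0.0445469 mm
dL_um = 0.0445469 * 1000 = 44.5469 um

44.5469


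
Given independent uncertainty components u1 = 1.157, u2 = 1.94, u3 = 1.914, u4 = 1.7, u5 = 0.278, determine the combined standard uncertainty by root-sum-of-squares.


uc = sqrt(1.157^2 + 1.94^2 + 1.914^2 + 1.7^2 + 0.278^2)
uc = sqrt(11.732929)
uc = 3.4253

3.4253


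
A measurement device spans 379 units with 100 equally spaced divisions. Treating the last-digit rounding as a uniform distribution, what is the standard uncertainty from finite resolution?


resolution = range / divisions
resolution = 379 / 100 = 3.79
u_res = resolution / (2*sqrt(3))
u_res = 3.79 / 3.4641016
u_res = 1.0941

1.0941


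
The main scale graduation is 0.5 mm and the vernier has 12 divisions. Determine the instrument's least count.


LC = MSD / n_div
= 0.5 / 12
= 0.0417

0.0417


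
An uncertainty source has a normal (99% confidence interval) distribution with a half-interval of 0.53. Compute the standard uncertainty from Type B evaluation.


u_B = half_width / 2.576
u_B = 0.53 / 2.576
u_B = 0.2057

0.2057


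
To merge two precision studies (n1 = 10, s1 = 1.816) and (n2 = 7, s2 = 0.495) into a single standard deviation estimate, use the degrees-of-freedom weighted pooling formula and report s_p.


s_p = sqrt(((n1-1)*s1^2 + (n2-1)*s2^2) / (n1+n2-2))
numerator = (10-1)*1.816^2 + (7-1)*0.495^2 = 29.680704 + 1.47015 = 31.150854
denominator = 10 + 7 - 2 = 15
s_p^2 = 31.150854 / 15 = 2.0767236
s_p = sqrt(2.0767236) = 1.4411

1.4411


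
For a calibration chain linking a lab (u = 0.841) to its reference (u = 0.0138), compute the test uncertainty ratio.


TUR = u_lab / u_ref
= 0.841 / 0.0138
= 60.9420

60.9420


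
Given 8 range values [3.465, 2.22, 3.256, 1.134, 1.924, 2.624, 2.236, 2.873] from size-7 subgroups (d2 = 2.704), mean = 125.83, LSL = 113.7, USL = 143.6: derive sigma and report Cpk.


R_bar = (3.465 + 2.22 + 3.256 + 1.134 + 1.924 + 2.624 + 2.236 + 2.873) / 8 = 2.4665
sigma = R_bar / d2 = 2.4665 / 2.704 = 0.91216716
Cp = (USL - LSL)/(6*sigma) = (143.6 - 113.7)/(6*0.91216716) = 5.4632
Cpu = (143.6 - 125.83)/(3*0.91216716) = 6.4937
Cpl = (125.83 - 113.7)/(3*0.91216716) = 4.4327
Cpk = min(Cpu, Cpl) = 4.4327

4.4327


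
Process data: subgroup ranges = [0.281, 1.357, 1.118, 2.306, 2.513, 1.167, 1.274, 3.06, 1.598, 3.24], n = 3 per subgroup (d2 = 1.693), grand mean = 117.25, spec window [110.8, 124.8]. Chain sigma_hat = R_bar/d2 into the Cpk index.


R_bar = (0.281 + 1.357 + 1.118 + 2.306 + 2.513 + 1.167 + 1.274 + 3.06 + 1.598 + 3.24) / 10 = 1.7914
sigma = R_bar / d2 = 1.7914 / 1.693 = 1.0581217
Cp = (USL - LSL)/(6*sigma) = (124.8 - 110.8)/(6*1.0581217) = 2.2052
Cpu = (124.8 - 117.25)/(3*1.0581217) = 2.3784
Cpl = (117.25 - 110.8)/(3*1.0581217) = 2.0319
Cpk = min(Cpu, Cpl) = 2.0319

2.0319


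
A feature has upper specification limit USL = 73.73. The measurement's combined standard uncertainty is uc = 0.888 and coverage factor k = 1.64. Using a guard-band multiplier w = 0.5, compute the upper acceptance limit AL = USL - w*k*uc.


U = k * uc = 1.64 * 0.888 = 1.45632
guard band g = w * U = 0.5 * 1.45632 = 0.72816
AL = USL - g = 73.73 - 0.72816
AL = 73.0018

73.0018


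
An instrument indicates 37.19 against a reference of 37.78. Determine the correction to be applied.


Correction = standard - reading
= 37.78 - 37.19
= 0.5900

0.5900


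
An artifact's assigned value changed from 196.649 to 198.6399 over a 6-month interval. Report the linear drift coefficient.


rate = (v2 - v1) / months
= (198.6399 - 196.649) / 6
= 1.9909 / 6
= 0.3318

0.3318


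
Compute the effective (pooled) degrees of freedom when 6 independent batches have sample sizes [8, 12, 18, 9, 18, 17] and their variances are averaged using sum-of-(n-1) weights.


nu = sum_i (n_i - 1)
nu = ((8 - 1) + (12 - 1) + (18 - 1) + (9 - 1) + (18 - 1) + (17 - 1))
nu = 7 + 11 + 17 + 8 + 17 + 16
nu = 76

76


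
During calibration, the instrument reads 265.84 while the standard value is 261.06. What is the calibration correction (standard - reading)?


Correction = standard - reading
= 261.06 - 265.84
= -4.7800

-4.7800


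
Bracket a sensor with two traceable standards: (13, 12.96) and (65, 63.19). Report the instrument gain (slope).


slope = (y2 - y1) / (x2 - x1)
= (63.19 - 12.96) / (65 - 13)
= 50.2300 / 52
= 0.9660

0.9660


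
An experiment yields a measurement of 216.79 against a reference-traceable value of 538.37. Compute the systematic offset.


Systematic error = measured - true
= 216.79 - 538.37
= -321.5800

-321.5800


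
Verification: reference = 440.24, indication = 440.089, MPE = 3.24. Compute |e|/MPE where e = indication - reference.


e = indication - reference = 440.089 - 440.24 = -0.1510
|e| = 0.1510
ratio = |e| / MPE = 0.1510 / 3.24
ratio = 0.0466

0.0466


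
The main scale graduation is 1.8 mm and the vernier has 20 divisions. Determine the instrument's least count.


LC = MSD / n_div
= 1.8 / 20
= 0.0900

0.0900


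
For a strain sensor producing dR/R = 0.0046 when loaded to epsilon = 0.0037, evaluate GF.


GF = (dR/R) / epsilon
= 0.0046 / 0.0037
= 1.2432

1.2432


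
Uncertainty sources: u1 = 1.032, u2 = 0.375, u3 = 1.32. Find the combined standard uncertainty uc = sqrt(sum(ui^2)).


uc = sqrt(1.032^2 + 0.375^2 + 1.32^2)
uc = sqrt(2.948049)
uc = 1.7170

1.7170


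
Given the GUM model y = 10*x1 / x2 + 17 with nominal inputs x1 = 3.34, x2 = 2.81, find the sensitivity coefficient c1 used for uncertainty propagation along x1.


y = 10*x1 / x2 + 17
dy/dx1 = 10/x2
Evaluate at x2 = 2.81: c1 = 10 / 2.81
c1 = 3.5587

3.5587


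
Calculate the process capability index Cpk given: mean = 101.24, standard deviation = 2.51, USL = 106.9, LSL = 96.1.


Cpu = (USL - mean) / (3*sigma) = (106.9 - 101.24) / (3*2.51) = 0.7517
Cpl = (mean - LSL) / (3*sigma) = (101.24 - 96.1) / (3*2.51) = 0.6826
Cpk = min(Cpu, Cpl) = 0.6826

0.6826


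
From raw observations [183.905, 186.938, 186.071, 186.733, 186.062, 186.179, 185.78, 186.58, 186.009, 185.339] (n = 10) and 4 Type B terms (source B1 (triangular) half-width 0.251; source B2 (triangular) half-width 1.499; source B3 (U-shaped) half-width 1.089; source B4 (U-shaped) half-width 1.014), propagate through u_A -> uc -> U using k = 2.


mean = (183.905 + 186.938 + 186.071 + 186.733 + 186.062 + 186.179 + 185.78 + 186.58 + 186.009 + 185.339) / 10 = 185.9596
s = sqrt(sum((x - mean)^2)/(n-1)) = 0.85975219
u_A = s / sqrt(n) = 0.85975219 / sqrt(10) = 0.27187751
u_B1 = 0.251 / sqrt(6) = 0.10247032
u_B2 = 1.499 / sqrt(6) = 0.61196419
u_B3 = 1.089 / sqrt(2) = 0.77003928
u_B4 = 1.014 / sqrt(2) = 0.71700628
uc = sqrt(0.27187751^2 + 0.10247032^2 + 0.61196419^2 + 0.77003928^2 + 0.71700628^2) = 1.2513897
U = k * uc = 2 * 1.2513897
U = 2.5028

2.5028


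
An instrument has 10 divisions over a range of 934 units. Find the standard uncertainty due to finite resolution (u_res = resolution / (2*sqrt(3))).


resolution = range / divisions
resolution = 934 / 10 = 93.4
u_res = resolution / (2*sqrt(3))
u_res = 93.4 / 3.4641016
u_res = 26.9623

26.9623


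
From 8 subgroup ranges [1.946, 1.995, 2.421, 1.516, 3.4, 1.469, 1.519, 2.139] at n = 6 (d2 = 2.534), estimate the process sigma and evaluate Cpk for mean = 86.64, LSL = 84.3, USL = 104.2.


R_bar = (1.946 + 1.995 + 2.421 + 1.516 + 3.4 + 1.469 + 1.519 + 2.139) / 8 = 2.050625
sigma = R_bar / d2 = 2.050625 / 2.534 = 0.80924428
Cp = (USL - LSL)/(6*sigma) = (104.2 - 84.3)/(6*0.80924428) = 4.0985
Cpu = (104.2 - 86.64)/(3*0.80924428) = 7.2331
Cpl = (86.64 - 84.3)/(3*0.80924428) = 0.9639
Cpk = min(Cpu, Cpl) = 0.9639

0.9639


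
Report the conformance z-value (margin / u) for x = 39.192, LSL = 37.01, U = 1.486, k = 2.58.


u = U / k = 1.486 / 2.58 = 0.57596899
margin = |LSL - x| = |37.01 - 39.192| = 2.182
z = margin / u = 2.182 / 0.57596899
z = 3.7884

3.7884


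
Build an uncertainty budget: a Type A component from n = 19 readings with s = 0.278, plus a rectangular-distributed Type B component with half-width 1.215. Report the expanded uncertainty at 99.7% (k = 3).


u_A = s / sqrt(n) = 0.278 / sqrt(19) = 0.063777574
u_B = half_width / sqrt(3) = 1.215 / sqrt(3) = 0.70148058
uc = sqrt(u_A^2 + u_B^2) = sqrt(0.063777574^2 + 0.70148058^2) = 0.70437389
U = k * uc = 3 * 0.70437389
U = 2.1131

2.1131


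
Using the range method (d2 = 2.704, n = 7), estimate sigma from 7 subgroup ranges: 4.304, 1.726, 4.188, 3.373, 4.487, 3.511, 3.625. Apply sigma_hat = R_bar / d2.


R_bar = (4.304 + 1.726 + 4.188 + 3.373 + 4.487 + 3.511 + 3.625) / 7
R_bar = 25.214 / 7 = 3.602
sigma_hat = R_bar / d2 = 3.602 / 2.704 = 1.3321

1.3321


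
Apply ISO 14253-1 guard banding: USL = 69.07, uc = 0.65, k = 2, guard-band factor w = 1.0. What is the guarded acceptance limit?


U = k * uc = 2 * 0.65 = 1.3
guard band g = w * U = 1.0 * 1.3 = 1.3
AL = USL - g = 69.07 - 1.3
AL = 67.7700

67.7700


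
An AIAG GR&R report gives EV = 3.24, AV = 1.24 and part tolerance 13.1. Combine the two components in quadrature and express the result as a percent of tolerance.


GRR = sqrt(EV^2 + AV^2) = sqrt(3.24^2 + 1.24^2) = 3.4691786
%GRR = GRR / tol * 100 = 3.4691786 / 13.1 * 100
%GRR = 26.4823

26.4823


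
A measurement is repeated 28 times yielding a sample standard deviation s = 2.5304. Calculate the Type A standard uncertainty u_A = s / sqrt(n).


u_A = s / sqrt(n)
u_A = 2.5304 / sqrt(28)
u_A = 2.5304 / 5.2915026
u_A = 0.4782

0.4782


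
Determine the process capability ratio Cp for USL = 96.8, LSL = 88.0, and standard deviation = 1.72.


Cp = (USL - LSL) / (6 * sigma)
= (96.8 - 88.0) / (6 * 1.72)
= 8.8000 / 10.3200
= 0.8527

0.8527


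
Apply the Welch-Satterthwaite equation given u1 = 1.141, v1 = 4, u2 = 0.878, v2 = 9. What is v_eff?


uc = sqrt(u1^2 + u2^2) = sqrt(1.141^2 + 0.878^2) = 1.43971
v_eff = uc^4 / (u1^4/v1 + u2^4/v2)
= 1.43971^4 / (1.141^4/4 + 0.878^4/9)
= 4.2963543 / 0.48975266
v_eff = 8.7725

8.7725


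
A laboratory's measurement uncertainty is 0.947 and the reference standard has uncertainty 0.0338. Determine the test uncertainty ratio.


TUR = u_lab / u_ref
= 0.947 / 0.0338
= 28.0178

28.0178


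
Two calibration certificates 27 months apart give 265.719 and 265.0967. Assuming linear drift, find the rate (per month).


rate = (v2 - v1) / months
= (265.0967 - 265.719) / 27
= -0.6223 / 27
= -0.0230

-0.0230


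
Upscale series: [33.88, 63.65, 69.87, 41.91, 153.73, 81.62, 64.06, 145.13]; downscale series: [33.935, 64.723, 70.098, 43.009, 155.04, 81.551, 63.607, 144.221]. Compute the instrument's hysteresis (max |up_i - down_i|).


|33.88 - 33.935| = 0.0550
|63.65 - 64.723| = 1.0730
|69.87 - 70.098| = 0.2280
|41.91 - 43.009| = 1.0990
|153.73 - 155.04| = 1.3100
|81.62 - 81.551| = 0.0690
|64.06 - 63.607| = 0.4530
|145.13 - 144.221| = 0.9090
hysteresis = max(diffs) = 1.3100

1.3100


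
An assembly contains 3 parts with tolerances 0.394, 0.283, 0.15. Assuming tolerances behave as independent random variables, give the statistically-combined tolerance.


RSS = sqrt(0.394^2 + 0.283^2 + 0.15^2)
= sqrt(0.257825)
= 0.5078

0.5078


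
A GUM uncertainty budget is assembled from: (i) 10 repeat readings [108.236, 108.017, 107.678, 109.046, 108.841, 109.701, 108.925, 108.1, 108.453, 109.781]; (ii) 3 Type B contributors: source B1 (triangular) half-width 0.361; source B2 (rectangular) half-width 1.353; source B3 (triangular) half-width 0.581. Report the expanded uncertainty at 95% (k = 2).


mean = (108.236 + 108.017 + 107.678 + 109.046 + 108.841 + 109.701 + 108.925 + 108.1 + 108.453 + 109.781) / 10 = 108.6778
s = sqrt(sum((x - mean)^2)/(n-1)) = 0.70735294
u_A = s / sqrt(n) = 0.70735294 / sqrt(10) = 0.22368464
u_B1 = 0.361 / sqrt(6) = 0.14737763
u_B2 = 1.353 / sqrt(3) = 0.78115491
u_B3 = 0.581 / sqrt(6) = 0.23719226
uc = sqrt(0.22368464^2 + 0.14737763^2 + 0.78115491^2 + 0.23719226^2) = 0.85919622
U = k * uc = 2 * 0.85919622
U = 1.7184

1.7184


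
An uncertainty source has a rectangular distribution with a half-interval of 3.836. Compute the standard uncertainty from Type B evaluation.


u_B = half_width / sqrt(3)
u_B = 3.836 / 1.7320508
u_B = 2.2147

2.2147


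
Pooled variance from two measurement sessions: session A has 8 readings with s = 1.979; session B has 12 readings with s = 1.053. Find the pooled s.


s_p = sqrt(((n1-1)*s1^2 + (n2-1)*s2^2) / (n1+n2-2))
numerator = (8-1)*1.979^2 + (12-1)*1.053^2 = 27.415087 + 12.196899 = 39.611986
denominator = 8 + 12 - 2 = 18
s_p^2 = 39.611986 / 18 = 2.2006659
s_p = sqrt(2.2006659) = 1.4835

1.4835


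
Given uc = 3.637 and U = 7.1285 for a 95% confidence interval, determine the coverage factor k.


k = U / uc
k = 7.1285 / 3.637
k = 1.96

1.96


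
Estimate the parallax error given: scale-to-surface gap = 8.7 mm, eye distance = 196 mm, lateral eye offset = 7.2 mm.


error = h * offset / d
= 8.7 * 7.2 / 196
= 0.3196

0.3196


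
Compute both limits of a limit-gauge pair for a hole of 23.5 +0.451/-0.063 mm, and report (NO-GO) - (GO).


GO = nominal - lower_tol (smallest hole = maximum material condition)
GO = 23.5 - 0.063 = 23.437
NO-GO = nominal + upper_tol (largest hole = least material condition)
NO-GO = 23.5 + 0.451 = 23.951
spread = NO-GO - GO = 23.951 - 23.437 = 0.5140

0.5140


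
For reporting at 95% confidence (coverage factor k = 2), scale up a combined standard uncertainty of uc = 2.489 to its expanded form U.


U = k * uc
U = 2 * 2.489
U = 4.9780

4.9780


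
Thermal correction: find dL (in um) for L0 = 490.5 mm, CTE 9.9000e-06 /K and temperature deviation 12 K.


dL = L * alpha * dT
= 490.5 * 9.9000e-06 * 12
= 0.0582714 mm
dL_um = 0.0582714 * 1000 = 58.2714 um

58.2714


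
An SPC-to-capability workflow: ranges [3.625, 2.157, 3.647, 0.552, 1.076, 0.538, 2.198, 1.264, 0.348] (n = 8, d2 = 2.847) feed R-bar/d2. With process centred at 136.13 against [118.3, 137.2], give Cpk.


R_bar = (3.625 + 2.157 + 3.647 + 0.552 + 1.076 + 0.538 + 2.198 + 1.264 + 0.348) / 9 = 1.7116667
sigma = R_bar / d2 = 1.7116667 / 2.847 = 0.60121767
Cp = (USL - LSL)/(6*sigma) = (137.2 - 118.3)/(6*0.60121767) = 5.2394
Cpu = (137.2 - 136.13)/(3*0.60121767) = 0.5932
Cpl = (136.13 - 118.3)/(3*0.60121767) = 9.8855
Cpk = min(Cpu, Cpl) = 0.5932

0.5932


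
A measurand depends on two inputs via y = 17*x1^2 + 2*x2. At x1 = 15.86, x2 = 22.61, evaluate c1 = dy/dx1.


y = 17*x1^2 + 2*x2
dy/dx1 = 2*17*x1
Evaluate at x1 = 15.86: c1 = 34 * 15.86
c1 = 539.2400

539.2400


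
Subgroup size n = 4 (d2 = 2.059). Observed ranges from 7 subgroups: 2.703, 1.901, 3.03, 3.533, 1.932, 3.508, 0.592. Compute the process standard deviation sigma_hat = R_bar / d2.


R_bar = (2.703 + 1.901 + 3.03 + 3.533 + 1.932 + 3.508 + 0.592) / 7
R_bar = 17.199 / 7 = 2.457
sigma_hat = R_bar / d2 = 2.457 / 2.059 = 1.1933

1.1933


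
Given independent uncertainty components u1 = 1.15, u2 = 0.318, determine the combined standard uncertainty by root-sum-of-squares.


uc = sqrt(1.15^2 + 0.318^2)
uc = sqrt(1.423624)
uc = 1.1932

1.1932


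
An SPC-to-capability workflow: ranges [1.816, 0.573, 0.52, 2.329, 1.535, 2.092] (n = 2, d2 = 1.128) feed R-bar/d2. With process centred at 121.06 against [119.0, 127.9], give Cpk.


R_bar = (1.816 + 0.573 + 0.52 + 2.329 + 1.535 + 2.092) / 6 = 1.4775
sigma = R_bar / d2 = 1.4775 / 1.128 = 1.3098404
Cp = (USL - LSL)/(6*sigma) = (127.9 - 119.0)/(6*1.3098404) = 1.1325
Cpu = (127.9 - 121.06)/(3*1.3098404) = 1.7407
Cpl = (121.06 - 119.0)/(3*1.3098404) = 0.5242
Cpk = min(Cpu, Cpl) = 0.5242

0.5242


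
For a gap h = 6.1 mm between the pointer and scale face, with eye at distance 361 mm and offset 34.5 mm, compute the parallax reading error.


error = h * offset / d
= 6.1 * 34.5 / 361
= 0.5830

0.5830


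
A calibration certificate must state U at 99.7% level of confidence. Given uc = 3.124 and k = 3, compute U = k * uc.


U = k * uc
U = 3 * 3.124
U = 9.3720

9.3720
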